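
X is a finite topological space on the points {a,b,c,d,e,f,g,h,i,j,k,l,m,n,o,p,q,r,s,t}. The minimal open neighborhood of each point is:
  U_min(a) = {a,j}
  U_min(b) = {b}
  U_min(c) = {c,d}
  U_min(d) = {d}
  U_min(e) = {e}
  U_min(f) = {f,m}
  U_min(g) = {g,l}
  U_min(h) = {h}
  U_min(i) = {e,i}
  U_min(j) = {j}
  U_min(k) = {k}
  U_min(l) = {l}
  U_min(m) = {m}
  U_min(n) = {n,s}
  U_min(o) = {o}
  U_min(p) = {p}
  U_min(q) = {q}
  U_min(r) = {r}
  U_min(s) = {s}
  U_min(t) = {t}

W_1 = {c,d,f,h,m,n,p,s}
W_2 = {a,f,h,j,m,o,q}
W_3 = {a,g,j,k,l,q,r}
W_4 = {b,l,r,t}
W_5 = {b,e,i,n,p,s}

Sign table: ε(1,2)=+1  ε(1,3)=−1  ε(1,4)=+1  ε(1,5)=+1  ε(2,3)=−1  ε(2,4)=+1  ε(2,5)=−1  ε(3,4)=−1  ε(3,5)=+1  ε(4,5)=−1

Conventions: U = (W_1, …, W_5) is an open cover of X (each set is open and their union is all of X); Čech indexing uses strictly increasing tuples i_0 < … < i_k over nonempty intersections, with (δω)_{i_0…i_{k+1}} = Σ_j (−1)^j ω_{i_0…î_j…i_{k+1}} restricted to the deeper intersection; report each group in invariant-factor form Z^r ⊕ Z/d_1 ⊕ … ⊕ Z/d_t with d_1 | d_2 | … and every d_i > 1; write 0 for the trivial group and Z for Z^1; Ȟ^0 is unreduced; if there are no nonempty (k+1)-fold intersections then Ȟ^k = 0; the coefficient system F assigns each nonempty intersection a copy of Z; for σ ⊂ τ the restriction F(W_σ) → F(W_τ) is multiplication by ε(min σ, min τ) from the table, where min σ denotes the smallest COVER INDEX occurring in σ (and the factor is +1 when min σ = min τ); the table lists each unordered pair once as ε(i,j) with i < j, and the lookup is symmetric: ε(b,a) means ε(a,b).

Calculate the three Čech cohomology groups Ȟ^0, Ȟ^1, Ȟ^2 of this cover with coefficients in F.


Ȟ^0 = 0; Ȟ^1 = Z/2; Ȟ^2 = 0

nonempty overlaps:
  W12={f,h,m} W15={n,p,s} W23={a,j,q} W34={l,r} W45={b}
C dims 5,5; δ0: rk 5, SNF 1^4·2
degree 0: 5−5−0 = 0 → Ȟ^0 ≅ 0
degree 1: 5−0−5 = 0 plus torsion [2] → Ȟ^1 ≅ Z/2
degree 2: 0−0−0 = 0 → Ȟ^2 ≅ 0


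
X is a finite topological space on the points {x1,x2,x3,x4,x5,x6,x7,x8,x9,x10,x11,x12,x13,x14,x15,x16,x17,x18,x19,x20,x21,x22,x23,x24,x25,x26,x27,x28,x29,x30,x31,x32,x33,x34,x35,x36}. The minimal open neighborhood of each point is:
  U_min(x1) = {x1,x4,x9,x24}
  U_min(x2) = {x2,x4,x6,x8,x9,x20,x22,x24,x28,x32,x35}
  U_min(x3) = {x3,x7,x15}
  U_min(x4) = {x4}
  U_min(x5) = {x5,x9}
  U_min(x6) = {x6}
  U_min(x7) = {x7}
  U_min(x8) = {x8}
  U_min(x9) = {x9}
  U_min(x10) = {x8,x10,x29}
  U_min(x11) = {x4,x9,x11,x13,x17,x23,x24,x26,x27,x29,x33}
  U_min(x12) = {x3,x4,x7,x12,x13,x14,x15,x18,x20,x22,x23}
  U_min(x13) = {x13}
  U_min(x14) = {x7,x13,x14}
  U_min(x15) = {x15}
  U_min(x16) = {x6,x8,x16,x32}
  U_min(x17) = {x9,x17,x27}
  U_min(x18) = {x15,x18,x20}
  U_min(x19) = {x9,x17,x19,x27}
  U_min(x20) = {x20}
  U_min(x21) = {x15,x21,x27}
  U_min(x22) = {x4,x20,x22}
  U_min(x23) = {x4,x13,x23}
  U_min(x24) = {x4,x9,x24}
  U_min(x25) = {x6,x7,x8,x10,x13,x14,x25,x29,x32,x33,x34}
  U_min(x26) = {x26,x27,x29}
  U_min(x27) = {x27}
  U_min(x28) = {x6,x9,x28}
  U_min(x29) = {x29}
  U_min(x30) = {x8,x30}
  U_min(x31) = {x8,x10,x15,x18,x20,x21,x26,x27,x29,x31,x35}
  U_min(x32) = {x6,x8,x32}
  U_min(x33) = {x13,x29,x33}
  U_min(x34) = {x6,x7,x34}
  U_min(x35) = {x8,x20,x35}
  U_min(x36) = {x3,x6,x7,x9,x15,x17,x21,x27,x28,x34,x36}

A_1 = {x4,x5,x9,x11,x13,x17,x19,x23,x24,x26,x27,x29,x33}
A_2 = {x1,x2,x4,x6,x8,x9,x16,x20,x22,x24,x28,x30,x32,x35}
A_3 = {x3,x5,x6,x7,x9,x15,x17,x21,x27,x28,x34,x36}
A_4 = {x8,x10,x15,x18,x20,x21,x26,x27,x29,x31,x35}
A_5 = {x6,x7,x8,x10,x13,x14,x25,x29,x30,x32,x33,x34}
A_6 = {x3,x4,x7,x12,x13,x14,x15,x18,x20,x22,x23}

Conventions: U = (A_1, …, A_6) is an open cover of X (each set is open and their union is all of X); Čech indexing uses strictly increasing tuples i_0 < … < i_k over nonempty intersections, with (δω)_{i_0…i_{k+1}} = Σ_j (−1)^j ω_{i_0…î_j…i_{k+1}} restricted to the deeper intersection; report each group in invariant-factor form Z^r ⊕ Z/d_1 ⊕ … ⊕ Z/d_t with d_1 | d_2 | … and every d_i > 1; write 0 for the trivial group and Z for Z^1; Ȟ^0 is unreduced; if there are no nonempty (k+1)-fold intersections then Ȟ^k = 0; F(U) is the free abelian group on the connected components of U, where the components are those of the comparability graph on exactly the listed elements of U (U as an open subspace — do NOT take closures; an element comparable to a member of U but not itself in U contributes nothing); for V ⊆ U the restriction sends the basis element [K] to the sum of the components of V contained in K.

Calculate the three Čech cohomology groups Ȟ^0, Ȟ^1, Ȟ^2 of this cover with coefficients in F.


nerve of the cover:
  A12={x4,x9,x24} A13={x5,x9,x17,x27} A14={x26,x27,x29} A15={x13,x29,x33} A16={x4,x13,x23} A23={x6,x9,x28} A24={x8,x20,x35} A25={x6,x8,x30,x32} A26={x4,x20,x22} A34={x15,x21,x27} A35={x6,x7,x34} A36={x3,x7,x15} A45={x8,x10,x29} A46={x15,x18,x20} A56={x7,x13,x14}
  A123={x9} A126={x4} A134={x27} A145={x29} A156={x13} A235={x6} A245={x8} A246={x20} A346={x15} A356={x7}
components per intersection:
  A1: {x4,x5,x9,x11,x13,x17,x19,x23,x24,x26,x27,x29,x33}
  A2: {x1,x2,x4,x6,x8,x9,x16,x20,x22,x24,x28,x30,x32,x35}
  A3: {x3,x5,x6,x7,x9,x15,x17,x21,x27,x28,x34,x36}
  A4: {x8,x10,x15,x18,x20,x21,x26,x27,x29,x31,x35}
  A5: {x6,x7,x8,x10,x13,x14,x25,x29,x30,x32,x33,x34}
  A6: {x3,x4,x7,x12,x13,x14,x15,x18,x20,x22,x23}
  A12: {x4,x9,x24}
  A13: {x5,x9,x17,x27}
  A14: {x26,x27,x29}
  A15: {x13,x29,x33}
  A16: {x4,x13,x23}
  A23: {x6,x9,x28}
  A24: {x8,x20,x35}
  A25: {x6,x8,x30,x32}
  A26: {x4,x20,x22}
  A34: {x15,x21,x27}
  A35: {x6,x7,x34}
  A36: {x3,x7,x15}
  A45: {x8,x10,x29}
  A46: {x15,x18,x20}
  A56: {x7,x13,x14}
  A123: {x9}
  A126: {x4}
  A134: {x27}
  A145: {x29}
  A156: {x13}
  A235: {x6}
  A245: {x8}
  A246: {x20}
  A346: {x15}
  A356: {x7}
C dims 6,15,10; δ0: rk 5, SNF 1^5; δ1: rk 10, SNF 1^9·2
Ȟ^0 = (6 − 5) − 0 = 1, so Ȟ^0 ≅ Z
Ȟ^1 = (15 − 10) − 5 = 0, so Ȟ^1 ≅ 0
Ȟ^2 = (10 − 0) − 10 = 0 plus torsion [2], so Ȟ^2 ≅ Z/2

Ȟ^0 = Z,  Ȟ^1 = 0,  Ȟ^2 = Z/2


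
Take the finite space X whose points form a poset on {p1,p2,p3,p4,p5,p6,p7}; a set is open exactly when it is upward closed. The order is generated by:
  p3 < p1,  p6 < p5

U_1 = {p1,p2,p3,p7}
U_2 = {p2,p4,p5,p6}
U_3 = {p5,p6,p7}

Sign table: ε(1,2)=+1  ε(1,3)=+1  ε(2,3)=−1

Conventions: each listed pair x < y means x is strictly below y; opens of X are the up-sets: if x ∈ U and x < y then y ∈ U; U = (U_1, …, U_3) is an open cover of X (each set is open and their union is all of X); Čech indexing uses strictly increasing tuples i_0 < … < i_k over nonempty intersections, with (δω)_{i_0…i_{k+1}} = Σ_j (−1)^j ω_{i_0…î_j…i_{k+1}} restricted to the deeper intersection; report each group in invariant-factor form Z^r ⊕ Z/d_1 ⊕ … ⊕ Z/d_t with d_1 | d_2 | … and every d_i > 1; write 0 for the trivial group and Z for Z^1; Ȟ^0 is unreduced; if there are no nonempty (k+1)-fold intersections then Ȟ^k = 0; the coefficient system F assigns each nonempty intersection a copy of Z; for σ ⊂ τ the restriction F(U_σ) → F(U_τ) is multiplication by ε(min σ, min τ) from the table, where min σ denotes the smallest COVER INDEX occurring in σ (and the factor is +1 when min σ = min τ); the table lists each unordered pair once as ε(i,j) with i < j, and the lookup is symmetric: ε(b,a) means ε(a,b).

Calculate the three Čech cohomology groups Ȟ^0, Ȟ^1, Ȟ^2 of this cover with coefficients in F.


Ȟ^0 = 0, Ȟ^1 = Z/2, Ȟ^2 = 0

nerve of the cover:
  U12={p2} U13={p7} U23={p5,p6}
C dims 3,3; δ0: rk 3, SNF 1^2·2
Ȟ^0 = (3 − 3) − 0 = 0, so Ȟ^0 ≅ 0
Ȟ^1 = (3 − 0) − 3 = 0 plus torsion [2], so Ȟ^1 ≅ Z/2
Ȟ^2 = (0 − 0) − 0 = 0, so Ȟ^2 ≅ 0


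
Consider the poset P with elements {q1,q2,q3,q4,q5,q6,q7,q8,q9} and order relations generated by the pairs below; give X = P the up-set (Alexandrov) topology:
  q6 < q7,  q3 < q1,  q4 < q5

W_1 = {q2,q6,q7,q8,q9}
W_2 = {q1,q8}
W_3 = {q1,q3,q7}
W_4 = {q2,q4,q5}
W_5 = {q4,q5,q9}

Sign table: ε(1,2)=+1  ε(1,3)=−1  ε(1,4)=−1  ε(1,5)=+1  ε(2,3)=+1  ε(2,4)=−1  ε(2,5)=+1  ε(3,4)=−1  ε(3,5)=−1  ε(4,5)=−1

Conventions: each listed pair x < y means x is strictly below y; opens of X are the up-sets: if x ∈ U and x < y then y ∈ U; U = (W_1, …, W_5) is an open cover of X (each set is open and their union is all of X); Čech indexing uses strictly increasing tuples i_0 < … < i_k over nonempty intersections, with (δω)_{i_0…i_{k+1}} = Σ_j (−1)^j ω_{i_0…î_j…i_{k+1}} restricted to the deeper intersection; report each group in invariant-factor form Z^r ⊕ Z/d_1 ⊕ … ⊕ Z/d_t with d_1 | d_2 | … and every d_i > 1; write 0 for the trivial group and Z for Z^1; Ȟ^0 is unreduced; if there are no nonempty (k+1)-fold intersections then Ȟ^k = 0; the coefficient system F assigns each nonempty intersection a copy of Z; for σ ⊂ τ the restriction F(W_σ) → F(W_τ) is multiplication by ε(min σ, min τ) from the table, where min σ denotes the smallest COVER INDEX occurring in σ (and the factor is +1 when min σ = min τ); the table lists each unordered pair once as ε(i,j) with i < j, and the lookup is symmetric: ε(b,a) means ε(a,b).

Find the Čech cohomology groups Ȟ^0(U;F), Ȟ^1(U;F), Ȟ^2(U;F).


nerve simplices:
  W12={q8} W13={q7} W14={q2} W15={q9} W23={q1} W45={q4,q5}
C dims 5,6; δ0: rk 5, SNF 1^4·2
degree 0: 5−5−0 = 0 → Ȟ^0 ≅ 0
degree 1: 6−0−5 = 1 plus torsion [2] → Ȟ^1 ≅ Z ⊕ Z/2
degree 2: 0−0−0 = 0 → Ȟ^2 ≅ 0

Ȟ^0(U;F) ≅ 0; Ȟ^1(U;F) ≅ Z ⊕ Z/2; Ȟ^2(U;F) ≅ 0


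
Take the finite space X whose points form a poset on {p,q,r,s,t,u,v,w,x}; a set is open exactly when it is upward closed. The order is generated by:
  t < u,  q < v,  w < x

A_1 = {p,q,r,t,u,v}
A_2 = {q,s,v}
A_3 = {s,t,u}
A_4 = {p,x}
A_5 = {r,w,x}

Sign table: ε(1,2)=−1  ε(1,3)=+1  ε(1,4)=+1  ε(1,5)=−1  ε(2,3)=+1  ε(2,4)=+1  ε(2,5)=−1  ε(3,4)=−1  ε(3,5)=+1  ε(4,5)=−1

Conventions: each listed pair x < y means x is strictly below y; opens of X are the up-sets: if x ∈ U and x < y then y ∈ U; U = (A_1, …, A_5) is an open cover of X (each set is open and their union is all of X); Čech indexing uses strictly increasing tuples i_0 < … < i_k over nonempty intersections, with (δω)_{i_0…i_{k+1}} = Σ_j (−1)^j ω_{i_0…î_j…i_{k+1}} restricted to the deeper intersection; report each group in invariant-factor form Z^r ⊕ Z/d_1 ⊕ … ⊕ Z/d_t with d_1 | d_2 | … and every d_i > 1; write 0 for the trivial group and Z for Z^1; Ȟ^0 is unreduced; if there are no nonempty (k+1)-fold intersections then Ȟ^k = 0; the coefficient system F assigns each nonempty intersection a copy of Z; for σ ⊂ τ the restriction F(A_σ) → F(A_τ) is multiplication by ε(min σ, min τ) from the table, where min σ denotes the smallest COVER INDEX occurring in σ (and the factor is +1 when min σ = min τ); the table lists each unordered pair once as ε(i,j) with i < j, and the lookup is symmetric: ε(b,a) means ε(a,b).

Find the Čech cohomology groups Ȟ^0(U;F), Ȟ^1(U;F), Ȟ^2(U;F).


Ȟ^0 = 0, Ȟ^1 = Z ⊕ Z/2 and Ȟ^2 = 0

nerve of the cover:
  A12={q,v} A13={t,u} A14={p} A15={r} A23={s} A45={x}
C dims 5,6; δ0: rk 5, SNF 1^4·2
Ȟ^0 = (5 − 5) − 0 = 0, so Ȟ^0 ≅ 0
Ȟ^1 = (6 − 0) − 5 = 1 plus torsion [2], so Ȟ^1 ≅ Z ⊕ Z/2
Ȟ^2 = (0 − 0) − 0 = 0, so Ȟ^2 ≅ 0


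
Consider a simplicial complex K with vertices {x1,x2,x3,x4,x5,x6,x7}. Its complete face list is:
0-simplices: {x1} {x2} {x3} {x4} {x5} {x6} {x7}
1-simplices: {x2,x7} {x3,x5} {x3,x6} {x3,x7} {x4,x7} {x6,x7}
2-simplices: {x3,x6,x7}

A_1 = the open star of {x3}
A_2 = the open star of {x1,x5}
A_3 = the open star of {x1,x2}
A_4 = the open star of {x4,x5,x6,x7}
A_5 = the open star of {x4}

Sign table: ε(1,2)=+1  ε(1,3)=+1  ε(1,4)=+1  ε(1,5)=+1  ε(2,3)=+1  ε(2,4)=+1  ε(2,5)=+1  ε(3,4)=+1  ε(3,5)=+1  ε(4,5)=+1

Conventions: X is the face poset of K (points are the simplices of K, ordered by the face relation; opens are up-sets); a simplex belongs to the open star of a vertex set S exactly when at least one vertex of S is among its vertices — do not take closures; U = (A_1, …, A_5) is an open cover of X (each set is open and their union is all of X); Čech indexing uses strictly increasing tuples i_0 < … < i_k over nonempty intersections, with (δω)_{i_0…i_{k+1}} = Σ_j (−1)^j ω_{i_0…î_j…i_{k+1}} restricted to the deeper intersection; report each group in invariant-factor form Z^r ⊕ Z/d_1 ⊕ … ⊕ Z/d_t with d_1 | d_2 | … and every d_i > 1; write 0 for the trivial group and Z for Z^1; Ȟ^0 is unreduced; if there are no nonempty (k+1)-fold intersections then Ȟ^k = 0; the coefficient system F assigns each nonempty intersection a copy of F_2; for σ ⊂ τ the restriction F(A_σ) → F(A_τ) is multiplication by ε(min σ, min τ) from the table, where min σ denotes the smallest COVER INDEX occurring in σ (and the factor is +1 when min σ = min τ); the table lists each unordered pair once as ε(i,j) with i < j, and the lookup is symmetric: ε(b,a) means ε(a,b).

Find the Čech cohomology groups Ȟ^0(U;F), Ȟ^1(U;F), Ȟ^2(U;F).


Ȟ^0(U;F) ≅ Z/2, Ȟ^1(U;F) ≅ Z/2, Ȟ^2(U;F) ≅ 0

nerve of the cover:
  A1={{x3},{x3,x5},{x3,x6},{x3,x7},{x3,x6,x7}} A2={{x1},{x5},{x3,x5}} A3={{x1},{x2},{x2,x7}} A4={{x4},{x5},{x6},{x7},{x2,x7},{x3,x5},{x3,x6},{x3,x7},{x4,x7},{x6,x7},{x3,x6,x7}} A5={{x4},{x4,x7}}
  A12={{x3,x5}} A14={{x3,x5},{x3,x6},{x3,x7},{x3,x6,x7}} A23={{x1}} A24={{x5},{x3,x5}} A34={{x2,x7}} A45={{x4},{x4,x7}}
  A124={{x3,x5}}
C dims 5,6,1; δ0: rk_F2 4; δ1: rk_F2 1
Ȟ^0 = (5 − 4) − 0 = 1, so Ȟ^0 ≅ Z/2
Ȟ^1 = (6 − 1) − 4 = 1, so Ȟ^1 ≅ Z/2
Ȟ^2 = (1 − 0) − 1 = 0, so Ȟ^2 ≅ 0


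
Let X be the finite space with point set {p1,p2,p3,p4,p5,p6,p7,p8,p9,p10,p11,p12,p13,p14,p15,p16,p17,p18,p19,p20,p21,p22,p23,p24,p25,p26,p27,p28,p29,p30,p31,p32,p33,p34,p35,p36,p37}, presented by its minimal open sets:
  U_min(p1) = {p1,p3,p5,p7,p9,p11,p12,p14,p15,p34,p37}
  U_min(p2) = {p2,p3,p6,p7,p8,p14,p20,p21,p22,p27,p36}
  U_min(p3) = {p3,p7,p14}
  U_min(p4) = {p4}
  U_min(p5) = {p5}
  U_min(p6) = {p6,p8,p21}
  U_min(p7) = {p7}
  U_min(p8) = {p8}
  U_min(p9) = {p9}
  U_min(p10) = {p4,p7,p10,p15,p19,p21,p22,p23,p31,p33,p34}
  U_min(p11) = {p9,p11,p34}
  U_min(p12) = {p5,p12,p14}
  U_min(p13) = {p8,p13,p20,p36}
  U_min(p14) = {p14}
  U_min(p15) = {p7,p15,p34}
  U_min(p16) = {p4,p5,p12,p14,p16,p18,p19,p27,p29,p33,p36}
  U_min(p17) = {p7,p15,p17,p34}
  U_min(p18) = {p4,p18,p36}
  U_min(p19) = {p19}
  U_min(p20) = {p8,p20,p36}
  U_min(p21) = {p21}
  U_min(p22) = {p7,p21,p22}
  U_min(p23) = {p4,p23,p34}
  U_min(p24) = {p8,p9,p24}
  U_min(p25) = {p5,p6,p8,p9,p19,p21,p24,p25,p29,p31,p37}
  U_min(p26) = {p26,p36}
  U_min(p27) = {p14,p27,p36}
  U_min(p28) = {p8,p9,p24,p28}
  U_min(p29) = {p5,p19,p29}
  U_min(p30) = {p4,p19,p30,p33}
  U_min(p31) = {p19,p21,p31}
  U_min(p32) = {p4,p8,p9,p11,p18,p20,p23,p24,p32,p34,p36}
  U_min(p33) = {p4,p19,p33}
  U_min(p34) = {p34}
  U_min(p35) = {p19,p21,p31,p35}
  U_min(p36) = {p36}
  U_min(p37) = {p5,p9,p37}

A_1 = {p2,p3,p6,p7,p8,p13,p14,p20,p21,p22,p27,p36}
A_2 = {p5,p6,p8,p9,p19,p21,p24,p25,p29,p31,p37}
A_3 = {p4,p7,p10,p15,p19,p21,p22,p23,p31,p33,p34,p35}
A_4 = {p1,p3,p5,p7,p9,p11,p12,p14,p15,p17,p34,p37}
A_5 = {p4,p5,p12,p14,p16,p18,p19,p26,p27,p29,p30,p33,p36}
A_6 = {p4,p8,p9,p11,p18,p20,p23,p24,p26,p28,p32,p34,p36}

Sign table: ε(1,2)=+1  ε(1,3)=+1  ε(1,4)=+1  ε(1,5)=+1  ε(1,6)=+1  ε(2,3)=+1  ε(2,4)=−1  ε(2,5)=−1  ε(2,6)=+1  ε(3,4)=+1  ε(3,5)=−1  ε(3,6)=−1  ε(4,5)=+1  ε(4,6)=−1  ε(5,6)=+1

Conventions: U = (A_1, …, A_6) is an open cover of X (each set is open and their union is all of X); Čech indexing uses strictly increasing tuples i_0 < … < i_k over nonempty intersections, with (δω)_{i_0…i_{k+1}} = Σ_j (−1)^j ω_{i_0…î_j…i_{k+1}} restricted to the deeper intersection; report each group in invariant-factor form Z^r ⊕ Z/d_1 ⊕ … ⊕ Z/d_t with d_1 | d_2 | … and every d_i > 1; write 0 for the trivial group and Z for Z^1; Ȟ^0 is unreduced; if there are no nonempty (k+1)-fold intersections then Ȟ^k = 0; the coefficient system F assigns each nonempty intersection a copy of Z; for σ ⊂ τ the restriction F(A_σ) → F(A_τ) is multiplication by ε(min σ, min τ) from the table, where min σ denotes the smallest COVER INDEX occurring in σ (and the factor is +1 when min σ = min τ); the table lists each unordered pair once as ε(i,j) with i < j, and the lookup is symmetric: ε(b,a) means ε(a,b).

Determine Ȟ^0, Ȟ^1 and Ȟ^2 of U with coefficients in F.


Ȟ^0(U;F) ≅ 0,  Ȟ^1(U;F) ≅ Z/2,  Ȟ^2(U;F) ≅ Z

nerve of the cover:
  A12={p6,p8,p21} A13={p7,p21,p22} A14={p3,p7,p14} A15={p14,p27,p36} A16={p8,p20,p36} A23={p19,p21,p31} A24={p5,p9,p37} A25={p5,p19,p29} A26={p8,p9,p24} A34={p7,p15,p34} A35={p4,p19,p33} A36={p4,p23,p34} A45={p5,p12,p14} A46={p9,p11,p34} A56={p4,p18,p26,p36}
  A123={p21} A126={p8} A134={p7} A145={p14} A156={p36} A235={p19} A245={p5} A246={p9} A346={p34} A356={p4}
C dims 6,15,10; δ0: rk 6, SNF 1^5·2; δ1: rk 9, SNF 1^9
Ȟ^0 = (6 − 6) − 0 = 0, so Ȟ^0 ≅ 0
Ȟ^1 = (15 − 9) − 6 = 0 plus torsion [2], so Ȟ^1 ≅ Z/2
Ȟ^2 = (10 − 0) − 9 = 1, so Ȟ^2 ≅ Z


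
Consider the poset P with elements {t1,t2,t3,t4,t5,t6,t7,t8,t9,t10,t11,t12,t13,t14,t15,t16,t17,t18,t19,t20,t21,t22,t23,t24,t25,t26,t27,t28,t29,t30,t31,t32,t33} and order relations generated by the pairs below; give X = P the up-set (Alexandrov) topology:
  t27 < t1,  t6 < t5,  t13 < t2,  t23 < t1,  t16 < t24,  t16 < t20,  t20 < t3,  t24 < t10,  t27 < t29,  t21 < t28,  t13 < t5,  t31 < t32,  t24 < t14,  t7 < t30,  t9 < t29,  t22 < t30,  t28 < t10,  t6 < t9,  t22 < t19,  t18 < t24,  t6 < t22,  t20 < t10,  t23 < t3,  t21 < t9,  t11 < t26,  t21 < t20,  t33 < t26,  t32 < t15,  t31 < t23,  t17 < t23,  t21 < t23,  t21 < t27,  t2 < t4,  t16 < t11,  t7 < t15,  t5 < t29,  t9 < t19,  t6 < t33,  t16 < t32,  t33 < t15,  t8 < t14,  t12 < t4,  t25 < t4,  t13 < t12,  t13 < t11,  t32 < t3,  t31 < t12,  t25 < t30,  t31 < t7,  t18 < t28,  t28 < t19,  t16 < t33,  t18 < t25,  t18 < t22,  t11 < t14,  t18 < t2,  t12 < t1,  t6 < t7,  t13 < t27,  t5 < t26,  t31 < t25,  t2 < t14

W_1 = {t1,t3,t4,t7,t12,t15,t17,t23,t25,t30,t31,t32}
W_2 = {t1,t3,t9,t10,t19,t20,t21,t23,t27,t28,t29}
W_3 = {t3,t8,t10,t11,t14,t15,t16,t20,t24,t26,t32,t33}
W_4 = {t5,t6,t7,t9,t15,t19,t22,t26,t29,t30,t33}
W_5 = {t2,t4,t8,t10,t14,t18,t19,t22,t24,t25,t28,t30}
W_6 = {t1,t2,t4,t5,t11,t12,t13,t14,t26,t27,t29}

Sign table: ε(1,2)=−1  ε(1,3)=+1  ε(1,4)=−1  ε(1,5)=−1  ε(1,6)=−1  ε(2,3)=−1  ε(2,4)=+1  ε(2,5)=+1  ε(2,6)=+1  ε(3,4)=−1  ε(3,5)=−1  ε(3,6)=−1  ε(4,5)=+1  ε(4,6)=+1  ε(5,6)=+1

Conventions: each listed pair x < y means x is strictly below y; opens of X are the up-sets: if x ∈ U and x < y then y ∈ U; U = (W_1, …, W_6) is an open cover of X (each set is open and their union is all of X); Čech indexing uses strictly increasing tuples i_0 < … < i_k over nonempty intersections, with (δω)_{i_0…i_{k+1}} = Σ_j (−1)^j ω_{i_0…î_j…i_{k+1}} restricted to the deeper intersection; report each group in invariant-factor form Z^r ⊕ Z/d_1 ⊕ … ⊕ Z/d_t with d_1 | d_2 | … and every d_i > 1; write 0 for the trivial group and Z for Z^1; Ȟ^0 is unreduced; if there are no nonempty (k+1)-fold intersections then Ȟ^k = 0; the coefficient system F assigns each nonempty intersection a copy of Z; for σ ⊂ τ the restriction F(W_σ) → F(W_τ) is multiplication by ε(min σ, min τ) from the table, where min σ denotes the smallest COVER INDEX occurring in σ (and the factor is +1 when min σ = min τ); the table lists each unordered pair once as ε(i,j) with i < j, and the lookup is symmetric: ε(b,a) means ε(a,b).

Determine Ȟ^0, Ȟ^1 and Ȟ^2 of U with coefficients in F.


Ȟ^0(U;F) ≅ Z; Ȟ^1(U;F) ≅ 0; Ȟ^2(U;F) ≅ Z/2

nonempty intersections:
  W12={t1,t3,t23} W13={t3,t15,t32} W14={t7,t15,t30} W15={t4,t25,t30} W16={t1,t4,t12} W23={t3,t10,t20} W24={t9,t19,t29} W25={t10,t19,t28} W26={t1,t27,t29} W34={t15,t26,t33} W35={t8,t10,t14,t24} W36={t11,t14,t26} W45={t19,t22,t30} W46={t5,t26,t29} W56={t2,t4,t14}
  W123={t3} W126={t1} W134={t15} W145={t30} W156={t4} W235={t10} W245={t19} W246={t29} W346={t26} W356={t14}
C dims 6,15,10; δ0: rk 5, SNF 1^5; δ1: rk 10, SNF 1^9·2
Ȟ^0: (6−5)−0=1 ⇒ Z
Ȟ^1: (15−10)−5=0 ⇒ 0
Ȟ^2: (10−0)−10=0 plus torsion [2] ⇒ Z/2


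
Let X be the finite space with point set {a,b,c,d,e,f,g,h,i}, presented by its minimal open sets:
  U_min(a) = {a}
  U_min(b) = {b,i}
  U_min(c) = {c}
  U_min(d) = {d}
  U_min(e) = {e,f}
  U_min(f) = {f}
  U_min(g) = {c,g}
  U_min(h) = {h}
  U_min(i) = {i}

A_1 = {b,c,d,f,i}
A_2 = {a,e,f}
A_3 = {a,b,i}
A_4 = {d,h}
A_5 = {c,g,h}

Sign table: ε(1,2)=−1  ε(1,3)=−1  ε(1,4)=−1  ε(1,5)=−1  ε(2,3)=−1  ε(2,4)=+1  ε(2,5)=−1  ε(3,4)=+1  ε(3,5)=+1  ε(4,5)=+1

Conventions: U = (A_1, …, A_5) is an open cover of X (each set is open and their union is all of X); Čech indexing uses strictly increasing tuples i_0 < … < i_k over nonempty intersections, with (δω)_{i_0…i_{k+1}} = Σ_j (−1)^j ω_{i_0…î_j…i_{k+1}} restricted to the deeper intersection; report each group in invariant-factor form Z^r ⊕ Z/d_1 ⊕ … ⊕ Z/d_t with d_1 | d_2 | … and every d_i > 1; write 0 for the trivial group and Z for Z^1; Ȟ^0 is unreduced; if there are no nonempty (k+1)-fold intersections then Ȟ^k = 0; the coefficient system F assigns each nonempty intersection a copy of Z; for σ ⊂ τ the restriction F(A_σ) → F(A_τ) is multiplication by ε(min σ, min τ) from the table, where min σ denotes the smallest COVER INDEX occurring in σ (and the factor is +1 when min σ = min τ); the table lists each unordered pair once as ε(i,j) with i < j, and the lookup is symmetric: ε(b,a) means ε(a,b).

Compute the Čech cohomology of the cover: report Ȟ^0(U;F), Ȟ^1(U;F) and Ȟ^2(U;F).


intersection data:
  A12={f} A13={b,i} A14={d} A15={c} A23={a} A45={h}
C dims 5,6; δ0: rk 5, SNF 1^4·2
Ȟ^0 = (5 − 5) − 0 = 0, so Ȟ^0 ≅ 0
Ȟ^1 = (6 − 0) − 5 = 1 plus torsion [2], so Ȟ^1 ≅ Z ⊕ Z/2
Ȟ^2 = (0 − 0) − 0 = 0, so Ȟ^2 ≅ 0

Ȟ^0 = 0, Ȟ^1 = Z ⊕ Z/2, Ȟ^2 = 0


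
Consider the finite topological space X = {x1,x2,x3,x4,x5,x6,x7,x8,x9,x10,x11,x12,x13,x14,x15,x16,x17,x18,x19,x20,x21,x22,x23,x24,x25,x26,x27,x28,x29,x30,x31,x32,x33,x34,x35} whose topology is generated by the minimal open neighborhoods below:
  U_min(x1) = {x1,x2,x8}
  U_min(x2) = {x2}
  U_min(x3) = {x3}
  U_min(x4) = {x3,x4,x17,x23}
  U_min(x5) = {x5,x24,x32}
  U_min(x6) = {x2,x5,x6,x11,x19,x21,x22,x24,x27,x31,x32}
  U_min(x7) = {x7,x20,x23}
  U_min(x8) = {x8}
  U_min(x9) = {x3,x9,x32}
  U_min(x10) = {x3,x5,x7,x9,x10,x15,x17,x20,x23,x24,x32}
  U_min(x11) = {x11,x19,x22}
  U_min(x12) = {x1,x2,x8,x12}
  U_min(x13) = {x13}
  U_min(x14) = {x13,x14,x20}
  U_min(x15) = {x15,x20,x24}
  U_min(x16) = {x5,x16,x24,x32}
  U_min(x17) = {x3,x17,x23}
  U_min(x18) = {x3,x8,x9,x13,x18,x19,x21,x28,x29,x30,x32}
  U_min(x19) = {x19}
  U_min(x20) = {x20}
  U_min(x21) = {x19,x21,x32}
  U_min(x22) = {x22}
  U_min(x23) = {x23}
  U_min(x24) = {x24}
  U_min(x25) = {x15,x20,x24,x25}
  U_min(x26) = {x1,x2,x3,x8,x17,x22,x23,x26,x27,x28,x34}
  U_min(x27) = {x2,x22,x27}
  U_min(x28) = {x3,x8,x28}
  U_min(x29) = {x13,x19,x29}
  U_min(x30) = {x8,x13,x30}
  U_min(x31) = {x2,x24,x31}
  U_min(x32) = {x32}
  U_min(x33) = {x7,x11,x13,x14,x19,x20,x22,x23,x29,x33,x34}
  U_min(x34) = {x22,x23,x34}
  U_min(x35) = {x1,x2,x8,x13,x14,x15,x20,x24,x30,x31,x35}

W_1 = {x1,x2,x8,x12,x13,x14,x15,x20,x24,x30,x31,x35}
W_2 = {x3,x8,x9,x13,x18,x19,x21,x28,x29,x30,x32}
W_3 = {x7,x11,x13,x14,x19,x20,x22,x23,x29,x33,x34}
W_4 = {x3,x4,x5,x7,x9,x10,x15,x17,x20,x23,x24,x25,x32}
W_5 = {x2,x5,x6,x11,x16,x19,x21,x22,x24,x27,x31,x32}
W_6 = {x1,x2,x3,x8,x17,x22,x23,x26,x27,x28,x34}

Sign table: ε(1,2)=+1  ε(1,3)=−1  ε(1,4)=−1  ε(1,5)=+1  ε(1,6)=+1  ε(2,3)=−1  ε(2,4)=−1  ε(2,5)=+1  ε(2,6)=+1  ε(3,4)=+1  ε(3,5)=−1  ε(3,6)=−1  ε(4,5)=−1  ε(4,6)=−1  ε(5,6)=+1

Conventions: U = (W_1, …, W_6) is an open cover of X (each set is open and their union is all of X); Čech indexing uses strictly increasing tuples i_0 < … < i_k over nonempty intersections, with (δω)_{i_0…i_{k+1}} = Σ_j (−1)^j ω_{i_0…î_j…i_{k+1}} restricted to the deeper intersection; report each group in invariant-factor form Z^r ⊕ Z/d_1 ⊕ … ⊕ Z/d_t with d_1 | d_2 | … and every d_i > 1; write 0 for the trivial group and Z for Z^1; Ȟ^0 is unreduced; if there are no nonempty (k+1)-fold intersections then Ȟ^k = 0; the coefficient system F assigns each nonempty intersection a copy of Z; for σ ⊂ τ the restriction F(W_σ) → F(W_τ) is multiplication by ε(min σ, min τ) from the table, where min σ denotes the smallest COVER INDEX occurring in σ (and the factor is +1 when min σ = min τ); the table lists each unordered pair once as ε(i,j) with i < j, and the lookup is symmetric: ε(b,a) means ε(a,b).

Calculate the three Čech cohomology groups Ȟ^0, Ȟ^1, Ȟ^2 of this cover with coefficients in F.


cover nerve:
  W12={x8,x13,x30} W13={x13,x14,x20} W14={x15,x20,x24} W15={x2,x24,x31} W16={x1,x2,x8} W23={x13,x19,x29} W24={x3,x9,x32} W25={x19,x21,x32} W26={x3,x8,x28} W34={x7,x20,x23} W35={x11,x19,x22} W36={x22,x23,x34} W45={x5,x24,x32} W46={x3,x17,x23} W56={x2,x22,x27}
  W123={x13} W126={x8} W134={x20} W145={x24} W156={x2} W235={x19} W245={x32} W246={x3} W346={x23} W356={x22}
C dims 6,15,10; δ0: rk 5, SNF 1^5; δ1: rk 10, SNF 1^9·2
Ȟ^0: (6−5)−0=1 ⇒ Z
Ȟ^1: (15−10)−5=0 ⇒ 0
Ȟ^2: (10−0)−10=0 plus torsion [2] ⇒ Z/2

Ȟ^0 ≅ Z, Ȟ^1 ≅ 0 and Ȟ^2 ≅ Z/2


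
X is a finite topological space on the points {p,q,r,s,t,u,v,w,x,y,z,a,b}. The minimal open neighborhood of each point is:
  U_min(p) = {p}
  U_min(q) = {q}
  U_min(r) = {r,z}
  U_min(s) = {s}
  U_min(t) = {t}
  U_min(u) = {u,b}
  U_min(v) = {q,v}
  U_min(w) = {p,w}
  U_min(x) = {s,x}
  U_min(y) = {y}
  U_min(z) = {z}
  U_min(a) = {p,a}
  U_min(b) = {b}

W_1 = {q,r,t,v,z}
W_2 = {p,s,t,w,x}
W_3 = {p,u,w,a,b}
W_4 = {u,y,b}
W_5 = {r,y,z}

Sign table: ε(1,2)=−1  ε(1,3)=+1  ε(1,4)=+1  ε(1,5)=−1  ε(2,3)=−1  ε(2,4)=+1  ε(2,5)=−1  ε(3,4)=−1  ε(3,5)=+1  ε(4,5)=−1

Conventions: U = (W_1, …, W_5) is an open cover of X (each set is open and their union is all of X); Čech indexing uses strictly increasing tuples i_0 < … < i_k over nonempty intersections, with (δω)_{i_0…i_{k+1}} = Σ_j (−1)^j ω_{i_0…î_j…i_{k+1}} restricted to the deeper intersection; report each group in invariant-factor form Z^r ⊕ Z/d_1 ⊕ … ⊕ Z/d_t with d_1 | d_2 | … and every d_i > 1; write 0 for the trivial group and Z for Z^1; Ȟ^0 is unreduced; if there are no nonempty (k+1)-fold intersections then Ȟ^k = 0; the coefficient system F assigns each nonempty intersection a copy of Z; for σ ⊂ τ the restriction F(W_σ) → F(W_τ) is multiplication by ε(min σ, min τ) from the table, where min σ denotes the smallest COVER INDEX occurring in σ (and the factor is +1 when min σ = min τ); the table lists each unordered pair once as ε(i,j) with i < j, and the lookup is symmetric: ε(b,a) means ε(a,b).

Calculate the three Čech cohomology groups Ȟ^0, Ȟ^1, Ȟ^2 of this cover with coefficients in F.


nonempty intersections:
  W12={t} W15={r,z} W23={p,w} W34={u,b} W45={y}
C dims 5,5; δ0: rk 5, SNF 1^4·2
Ȟ^0: (5−5)−0=0 ⇒ 0
Ȟ^1: (5−0)−5=0 plus torsion [2] ⇒ Z/2
Ȟ^2: (0−0)−0=0 ⇒ 0

Ȟ^0 = 0, Ȟ^1 = Z/2 and Ȟ^2 = 0


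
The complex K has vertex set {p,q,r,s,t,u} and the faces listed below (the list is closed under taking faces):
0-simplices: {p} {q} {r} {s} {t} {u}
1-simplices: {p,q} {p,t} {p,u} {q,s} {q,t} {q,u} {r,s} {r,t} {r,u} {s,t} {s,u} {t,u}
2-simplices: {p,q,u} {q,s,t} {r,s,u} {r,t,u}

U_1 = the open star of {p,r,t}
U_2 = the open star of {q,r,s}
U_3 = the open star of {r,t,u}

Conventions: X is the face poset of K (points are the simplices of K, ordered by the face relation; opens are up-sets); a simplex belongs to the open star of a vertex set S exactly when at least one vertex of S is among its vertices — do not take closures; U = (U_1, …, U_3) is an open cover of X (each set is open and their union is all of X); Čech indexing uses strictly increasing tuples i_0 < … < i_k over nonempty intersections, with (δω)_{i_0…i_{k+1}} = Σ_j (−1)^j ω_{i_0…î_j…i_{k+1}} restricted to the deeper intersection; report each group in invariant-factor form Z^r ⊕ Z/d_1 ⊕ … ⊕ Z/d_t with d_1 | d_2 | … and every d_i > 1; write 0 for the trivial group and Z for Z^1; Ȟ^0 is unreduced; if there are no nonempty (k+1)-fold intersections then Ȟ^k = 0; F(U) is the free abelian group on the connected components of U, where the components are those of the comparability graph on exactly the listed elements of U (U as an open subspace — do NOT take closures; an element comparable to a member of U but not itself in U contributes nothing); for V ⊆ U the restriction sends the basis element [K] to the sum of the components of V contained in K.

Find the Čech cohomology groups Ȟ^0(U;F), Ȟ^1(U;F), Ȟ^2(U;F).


cover nerve:
  U1={{p},{r},{t},{p,q},{p,t},{p,u},{q,t},{r,s},{r,t},{r,u},{s,t},{t,u},{p,q,u},{q,s,t},{r,s,u},{r,t,u}} U2={{q},{r},{s},{p,q},{q,s},{q,t},{q,u},{r,s},{r,t},{r,u},{s,t},{s,u},{p,q,u},{q,s,t},{r,s,u},{r,t,u}} U3={{r},{t},{u},{p,t},{p,u},{q,t},{q,u},{r,s},{r,t},{r,u},{s,t},{s,u},{t,u},{p,q,u},{q,s,t},{r,s,u},{r,t,u}}
  U12={{r},{p,q},{q,t},{r,s},{r,t},{r,u},{s,t},{p,q,u},{q,s,t},{r,s,u},{r,t,u}} U13={{r},{t},{p,t},{p,u},{q,t},{r,s},{r,t},{r,u},{s,t},{t,u},{p,q,u},{q,s,t},{r,s,u},{r,t,u}} U23={{r},{q,t},{q,u},{r,s},{r,t},{r,u},{s,t},{s,u},{p,q,u},{q,s,t},{r,s,u},{r,t,u}}
  U123={{r},{q,t},{r,s},{r,t},{r,u},{s,t},{p,q,u},{q,s,t},{r,s,u},{r,t,u}}
components per intersection:
  U1: {{p},{r},{t},{p,q},{p,t},{p,u},{q,t},{r,s},{r,t},{r,u},{s,t},{t,u},{p,q,u},{q,s,t},{r,s,u},{r,t,u}}
  U2: {{q},{r},{s},{p,q},{q,s},{q,t},{q,u},{r,s},{r,t},{r,u},{s,t},{s,u},{p,q,u},{q,s,t},{r,s,u},{r,t,u}}
  U3: {{r},{t},{u},{p,t},{p,u},{q,t},{q,u},{r,s},{r,t},{r,u},{s,t},{s,u},{t,u},{p,q,u},{q,s,t},{r,s,u},{r,t,u}}
  U12: {{r},{r,s},{r,t},{r,u},{r,s,u},{r,t,u}} {{p,q},{p,q,u}} {{q,t},{s,t},{q,s,t}}
  U13: {{r},{t},{p,t},{q,t},{r,s},{r,t},{r,u},{s,t},{t,u},{q,s,t},{r,s,u},{r,t,u}} {{p,u},{p,q,u}}
  U23: {{r},{r,s},{r,t},{r,u},{s,u},{r,s,u},{r,t,u}} {{q,t},{s,t},{q,s,t}} {{q,u},{p,q,u}}
  U123: {{r},{r,s},{r,t},{r,u},{r,s,u},{r,t,u}} {{q,t},{s,t},{q,s,t}} {{p,q,u}}
C dims 3,8,3; δ0: rk 2, SNF 1^2; δ1: rk 3, SNF 1^3
Ȟ^0: (3−2)−0=1 ⇒ Z
Ȟ^1: (8−3)−2=3 ⇒ Z^3
Ȟ^2: (3−0)−3=0 ⇒ 0

Ȟ^0 = Z, Ȟ^1 = Z^3 and Ȟ^2 = 0


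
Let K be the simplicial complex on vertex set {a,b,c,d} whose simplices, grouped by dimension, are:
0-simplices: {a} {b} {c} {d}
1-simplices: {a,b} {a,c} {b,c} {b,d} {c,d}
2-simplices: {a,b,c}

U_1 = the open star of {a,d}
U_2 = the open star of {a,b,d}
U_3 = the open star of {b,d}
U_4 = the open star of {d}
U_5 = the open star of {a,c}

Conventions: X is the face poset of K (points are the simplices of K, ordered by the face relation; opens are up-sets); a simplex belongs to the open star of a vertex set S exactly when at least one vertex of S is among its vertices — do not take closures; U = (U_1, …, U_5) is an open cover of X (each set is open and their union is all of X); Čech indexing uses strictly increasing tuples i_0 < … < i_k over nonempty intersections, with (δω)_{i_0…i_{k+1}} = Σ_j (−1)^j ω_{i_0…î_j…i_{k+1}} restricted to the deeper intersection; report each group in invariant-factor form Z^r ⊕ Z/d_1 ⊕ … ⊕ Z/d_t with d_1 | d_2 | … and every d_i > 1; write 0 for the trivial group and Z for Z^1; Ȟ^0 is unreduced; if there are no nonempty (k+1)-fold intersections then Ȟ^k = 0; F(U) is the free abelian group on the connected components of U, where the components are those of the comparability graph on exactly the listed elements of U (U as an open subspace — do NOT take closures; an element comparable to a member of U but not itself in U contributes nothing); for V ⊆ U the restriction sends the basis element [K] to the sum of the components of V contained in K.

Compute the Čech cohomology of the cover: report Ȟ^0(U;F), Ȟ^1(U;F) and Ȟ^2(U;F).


Ȟ^0(U;F) ≅ Z; Ȟ^1(U;F) ≅ Z; Ȟ^2(U;F) ≅ 0

nonempty intersections:
  U1={{a},{d},{a,b},{a,c},{b,d},{c,d},{a,b,c}} U2={{a},{b},{d},{a,b},{a,c},{b,c},{b,d},{c,d},{a,b,c}} U3={{b},{d},{a,b},{b,c},{b,d},{c,d},{a,b,c}} U4={{d},{b,d},{c,d}} U5={{a},{c},{a,b},{a,c},{b,c},{c,d},{a,b,c}}
  U12={{a},{d},{a,b},{a,c},{b,d},{c,d},{a,b,c}} U13={{d},{a,b},{b,d},{c,d},{a,b,c}} U14={{d},{b,d},{c,d}} U15={{a},{a,b},{a,c},{c,d},{a,b,c}} U23={{b},{d},{a,b},{b,c},{b,d},{c,d},{a,b,c}} U24={{d},{b,d},{c,d}} U25={{a},{a,b},{a,c},{b,c},{c,d},{a,b,c}} U34={{d},{b,d},{c,d}} U35={{a,b},{b,c},{c,d},{a,b,c}} U45={{c,d}}
  U123={{d},{a,b},{b,d},{c,d},{a,b,c}} U124={{d},{b,d},{c,d}} U125={{a},{a,b},{a,c},{c,d},{a,b,c}} U134={{d},{b,d},{c,d}} U135={{a,b},{c,d},{a,b,c}} U145={{c,d}} U234={{d},{b,d},{c,d}} U235={{a,b},{b,c},{c,d},{a,b,c}} U245={{c,d}} U345={{c,d}}
  U1234={{d},{b,d},{c,d}} U1235={{a,b},{c,d},{a,b,c}} U1245={{c,d}} U1345={{c,d}} U2345={{c,d}}
  U12345={{c,d}}
components per intersection:
  U1: {{a},{a,b},{a,c},{a,b,c}} {{d},{b,d},{c,d}}
  U2: {{a},{b},{d},{a,b},{a,c},{b,c},{b,d},{c,d},{a,b,c}}
  U3: {{b},{d},{a,b},{b,c},{b,d},{c,d},{a,b,c}}
  U4: {{d},{b,d},{c,d}}
  U5: {{a},{c},{a,b},{a,c},{b,c},{c,d},{a,b,c}}
  U12: {{a},{a,b},{a,c},{a,b,c}} {{d},{b,d},{c,d}}
  U13: {{d},{b,d},{c,d}} {{a,b},{a,b,c}}
  U14: {{d},{b,d},{c,d}}
  U15: {{a},{a,b},{a,c},{a,b,c}} {{c,d}}
  U23: {{b},{d},{a,b},{b,c},{b,d},{c,d},{a,b,c}}
  U24: {{d},{b,d},{c,d}}
  U25: {{a},{a,b},{a,c},{b,c},{a,b,c}} {{c,d}}
  U34: {{d},{b,d},{c,d}}
  U35: {{a,b},{b,c},{a,b,c}} {{c,d}}
  U45: {{c,d}}
  U123: {{d},{b,d},{c,d}} {{a,b},{a,b,c}}
  U124: {{d},{b,d},{c,d}}
  U125: {{a},{a,b},{a,c},{a,b,c}} {{c,d}}
  U134: {{d},{b,d},{c,d}}
  U135: {{a,b},{a,b,c}} {{c,d}}
  U145: {{c,d}}
  U234: {{d},{b,d},{c,d}}
  U235: {{a,b},{b,c},{a,b,c}} {{c,d}}
  U245: {{c,d}}
  U345: {{c,d}}
  U1234: {{d},{b,d},{c,d}}
  U1235: {{a,b},{a,b,c}} {{c,d}}
  U1245: {{c,d}}
  U1345: {{c,d}}
  U2345: {{c,d}}
  U12345: {{c,d}}
C dims 6,15,14,6; δ0: rk 5, SNF 1^5; δ1: rk 9, SNF 1^9; δ2: rk 5, SNF 1^5
Ȟ^0: (6−5)−0=1 ⇒ Z
Ȟ^1: (15−9)−5=1 ⇒ Z
Ȟ^2: (14−5)−9=0 ⇒ 0


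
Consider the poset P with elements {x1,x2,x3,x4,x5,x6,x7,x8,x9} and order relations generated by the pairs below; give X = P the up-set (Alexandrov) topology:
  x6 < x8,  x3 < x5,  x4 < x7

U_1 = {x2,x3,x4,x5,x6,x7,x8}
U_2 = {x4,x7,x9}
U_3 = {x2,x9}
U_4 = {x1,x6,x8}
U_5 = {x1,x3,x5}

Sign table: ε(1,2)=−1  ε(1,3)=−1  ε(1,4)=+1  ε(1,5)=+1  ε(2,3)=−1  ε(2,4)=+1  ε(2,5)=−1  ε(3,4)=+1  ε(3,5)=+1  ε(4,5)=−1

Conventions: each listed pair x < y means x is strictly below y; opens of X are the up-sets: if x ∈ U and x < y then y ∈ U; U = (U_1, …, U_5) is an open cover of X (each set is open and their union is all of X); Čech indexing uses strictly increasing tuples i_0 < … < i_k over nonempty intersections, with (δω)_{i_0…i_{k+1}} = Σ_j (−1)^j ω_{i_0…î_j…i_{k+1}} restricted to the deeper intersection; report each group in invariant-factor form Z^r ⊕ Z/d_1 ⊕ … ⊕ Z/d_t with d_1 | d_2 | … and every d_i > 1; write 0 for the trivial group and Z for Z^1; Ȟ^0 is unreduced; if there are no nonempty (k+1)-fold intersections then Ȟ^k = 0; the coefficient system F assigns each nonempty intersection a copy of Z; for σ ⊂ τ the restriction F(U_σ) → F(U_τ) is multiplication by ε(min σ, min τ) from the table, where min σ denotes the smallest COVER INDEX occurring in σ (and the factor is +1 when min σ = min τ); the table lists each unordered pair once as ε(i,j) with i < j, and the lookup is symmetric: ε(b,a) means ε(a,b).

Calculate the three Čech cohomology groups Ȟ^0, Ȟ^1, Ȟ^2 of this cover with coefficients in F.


Ȟ^0 ≅ 0, Ȟ^1 ≅ Z ⊕ Z/2, Ȟ^2 ≅ 0

nerve simplices:
  U12={x4,x7} U13={x2} U14={x6,x8} U15={x3,x5} U23={x9} U45={x1}
C dims 5,6; δ0: rk 5, SNF 1^4·2
degree 0: 5−5−0 = 0 → Ȟ^0 ≅ 0
degree 1: 6−0−5 = 1 plus torsion [2] → Ȟ^1 ≅ Z ⊕ Z/2
degree 2: 0−0−0 = 0 → Ȟ^2 ≅ 0


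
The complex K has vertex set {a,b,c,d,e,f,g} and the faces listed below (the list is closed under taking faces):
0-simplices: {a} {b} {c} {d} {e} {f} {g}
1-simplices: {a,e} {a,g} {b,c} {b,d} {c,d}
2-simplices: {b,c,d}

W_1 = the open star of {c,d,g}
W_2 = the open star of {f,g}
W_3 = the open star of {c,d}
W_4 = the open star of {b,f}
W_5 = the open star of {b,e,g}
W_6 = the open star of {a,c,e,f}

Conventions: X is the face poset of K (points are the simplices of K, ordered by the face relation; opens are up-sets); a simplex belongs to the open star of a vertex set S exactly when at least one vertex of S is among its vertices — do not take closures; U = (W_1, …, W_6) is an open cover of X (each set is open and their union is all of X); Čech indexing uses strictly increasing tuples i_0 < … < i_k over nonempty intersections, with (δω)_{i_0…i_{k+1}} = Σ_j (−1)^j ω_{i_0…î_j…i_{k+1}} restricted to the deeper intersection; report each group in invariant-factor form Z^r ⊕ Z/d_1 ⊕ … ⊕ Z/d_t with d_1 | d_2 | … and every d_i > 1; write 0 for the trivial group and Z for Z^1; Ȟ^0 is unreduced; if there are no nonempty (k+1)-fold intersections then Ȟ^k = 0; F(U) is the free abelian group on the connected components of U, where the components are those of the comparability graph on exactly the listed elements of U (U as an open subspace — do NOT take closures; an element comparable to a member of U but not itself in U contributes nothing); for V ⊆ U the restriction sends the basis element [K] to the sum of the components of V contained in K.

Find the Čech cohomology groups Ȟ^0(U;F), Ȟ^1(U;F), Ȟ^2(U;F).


nonempty intersections:
  W1={{c},{d},{g},{a,g},{b,c},{b,d},{c,d},{b,c,d}} W2={{f},{g},{a,g}} W3={{c},{d},{b,c},{b,d},{c,d},{b,c,d}} W4={{b},{f},{b,c},{b,d},{b,c,d}} W5={{b},{e},{g},{a,e},{a,g},{b,c},{b,d},{b,c,d}} W6={{a},{c},{e},{f},{a,e},{a,g},{b,c},{c,d},{b,c,d}}
  W12={{g},{a,g}} W13={{c},{d},{b,c},{b,d},{c,d},{b,c,d}} W14={{b,c},{b,d},{b,c,d}} W15={{g},{a,g},{b,c},{b,d},{b,c,d}} W16={{c},{a,g},{b,c},{c,d},{b,c,d}} W24={{f}} W25={{g},{a,g}} W26={{f},{a,g}} W34={{b,c},{b,d},{b,c,d}} W35={{b,c},{b,d},{b,c,d}} W36={{c},{b,c},{c,d},{b,c,d}} W45={{b},{b,c},{b,d},{b,c,d}} W46={{f},{b,c},{b,c,d}} W56={{e},{a,e},{a,g},{b,c},{b,c,d}}
  W125={{g},{a,g}} W126={{a,g}} W134={{b,c},{b,d},{b,c,d}} W135={{b,c},{b,d},{b,c,d}} W136={{c},{b,c},{c,d},{b,c,d}} W145={{b,c},{b,d},{b,c,d}} W146={{b,c},{b,c,d}} W156={{a,g},{b,c},{b,c,d}} W246={{f}} W256={{a,g}} W345={{b,c},{b,d},{b,c,d}} W346={{b,c},{b,c,d}} W356={{b,c},{b,c,d}} W456={{b,c},{b,c,d}}
  W1256={{a,g}} W1345={{b,c},{b,d},{b,c,d}} W1346={{b,c},{b,c,d}} W1356={{b,c},{b,c,d}} W1456={{b,c},{b,c,d}} W3456={{b,c},{b,c,d}}
  W13456={{b,c},{b,c,d}}
components per intersection:
  W1: {{c},{d},{b,c},{b,d},{c,d},{b,c,d}} {{g},{a,g}}
  W2: {{f}} {{g},{a,g}}
  W3: {{c},{d},{b,c},{b,d},{c,d},{b,c,d}}
  W4: {{b},{b,c},{b,d},{b,c,d}} {{f}}
  W5: {{b},{b,c},{b,d},{b,c,d}} {{e},{a,e}} {{g},{a,g}}
  W6: {{a},{e},{a,e},{a,g}} {{c},{b,c},{c,d},{b,c,d}} {{f}}
  W12: {{g},{a,g}}
  W13: {{c},{d},{b,c},{b,d},{c,d},{b,c,d}}
  W14: {{b,c},{b,d},{b,c,d}}
  W15: {{g},{a,g}} {{b,c},{b,d},{b,c,d}}
  W16: {{c},{b,c},{c,d},{b,c,d}} {{a,g}}
  W24: {{f}}
  W25: {{g},{a,g}}
  W26: {{f}} {{a,g}}
  W34: {{b,c},{b,d},{b,c,d}}
  W35: {{b,c},{b,d},{b,c,d}}
  W36: {{c},{b,c},{c,d},{b,c,d}}
  W45: {{b},{b,c},{b,d},{b,c,d}}
  W46: {{f}} {{b,c},{b,c,d}}
  W56: {{e},{a,e}} {{a,g}} {{b,c},{b,c,d}}
  W125: {{g},{a,g}}
  W126: {{a,g}}
  W134: {{b,c},{b,d},{b,c,d}}
  W135: {{b,c},{b,d},{b,c,d}}
  W136: {{c},{b,c},{c,d},{b,c,d}}
  W145: {{b,c},{b,d},{b,c,d}}
  W146: {{b,c},{b,c,d}}
  W156: {{a,g}} {{b,c},{b,c,d}}
  W246: {{f}}
  W256: {{a,g}}
  W345: {{b,c},{b,d},{b,c,d}}
  W346: {{b,c},{b,c,d}}
  W356: {{b,c},{b,c,d}}
  W456: {{b,c},{b,c,d}}
  W1256: {{a,g}}
  W1345: {{b,c},{b,d},{b,c,d}}
  W1346: {{b,c},{b,c,d}}
  W1356: {{b,c},{b,c,d}}
  W1456: {{b,c},{b,c,d}}
  W3456: {{b,c},{b,c,d}}
  W13456: {{b,c},{b,c,d}}
C dims 13,20,15,6; δ0: rk 10, SNF 1^10; δ1: rk 10, SNF 1^10; δ2: rk 5, SNF 1^5
Ȟ^0: (13−10)−0=3 ⇒ Z^3
Ȟ^1: (20−10)−10=0 ⇒ 0
Ȟ^2: (15−5)−10=0 ⇒ 0

Ȟ^0 = Z^3,  Ȟ^1 = 0,  Ȟ^2 = 0
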